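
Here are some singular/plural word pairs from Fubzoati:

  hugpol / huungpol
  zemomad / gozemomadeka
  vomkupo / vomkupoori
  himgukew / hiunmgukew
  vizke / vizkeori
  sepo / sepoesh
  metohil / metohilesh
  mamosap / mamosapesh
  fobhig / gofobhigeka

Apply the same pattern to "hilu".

hiunlu

hugpol and metohil both end in -l yet inflect differently (huungpol, metohilesh), so the final letter is not what conditions the rule; the first letter is.
"hilu" begins with h-. The stems beginning with h- (himgukew → hiunmgukew, hugpol → huungpol) insert -un- after the first vowel.
The other patterns: stems beginning with v- add -ori; stems beginning with m- or s- add -esh; stems beginning with f- or z- add go- … -eka around the stem.
So hilu → hiunlu.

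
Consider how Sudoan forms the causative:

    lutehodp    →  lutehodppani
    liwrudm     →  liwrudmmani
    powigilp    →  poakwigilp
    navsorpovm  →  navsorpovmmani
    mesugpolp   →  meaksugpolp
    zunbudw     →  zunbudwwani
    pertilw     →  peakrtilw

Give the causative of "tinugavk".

tinugavkkani

pertilw and zunbudw both end in -w yet inflect differently (peakrtilw, zunbudwwani), so the final letter is not what conditions the rule; the second-to-last letter is.
"tinugavk" has second-to-last letter 'v'. The one such stem in the data (navsorpovm → navsorpovmmani) doubles the final consonant and adds -ani (as do zunbudw, lutehodp), so the same rule applies.
So tinugavk → tinugavkkani.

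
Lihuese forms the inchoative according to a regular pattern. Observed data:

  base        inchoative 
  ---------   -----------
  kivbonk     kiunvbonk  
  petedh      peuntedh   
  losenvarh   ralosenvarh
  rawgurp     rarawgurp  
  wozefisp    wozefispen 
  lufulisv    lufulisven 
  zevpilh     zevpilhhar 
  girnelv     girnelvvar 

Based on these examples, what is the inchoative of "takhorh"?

ratakhorh

losenvarh and zevpilh both end in -h yet inflect differently (ralosenvarh, zevpilhhar), so the final letter is not what conditions the rule; the second-to-last letter is.
"takhorh" has second-to-last letter 'r'. The stems whose second-to-last letter is 'r' (rawgurp → rarawgurp, losenvarh → ralosenvarh) add the prefix ra-.
The other patterns: stems whose second-to-last letter is 'l' double the final consonant and add -ar; stems whose second-to-last letter is 's' add -en; stems whose second-to-last letter is 'd' or 'n' insert -un- after the first vowel.
So takhorh → ratakhorh.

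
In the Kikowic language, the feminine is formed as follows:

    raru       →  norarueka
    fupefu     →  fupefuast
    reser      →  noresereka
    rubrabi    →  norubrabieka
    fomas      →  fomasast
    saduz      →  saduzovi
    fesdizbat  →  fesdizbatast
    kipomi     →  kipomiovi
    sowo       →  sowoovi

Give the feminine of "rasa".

raru and fupefu both end in -u yet inflect differently (norarueka, fupefuast), so the final letter is not what conditions the rule; the first letter is.
"rasa" begins with r-. The stems beginning with r- (rubrabi → norubrabieka, raru → norarueka, reser → noresereka) add no- … -eka around the stem.
The other patterns: stems beginning with f- add -ast; stems beginning with k- or s- add -ovi.
So rasa → norasaeka.

norasaeka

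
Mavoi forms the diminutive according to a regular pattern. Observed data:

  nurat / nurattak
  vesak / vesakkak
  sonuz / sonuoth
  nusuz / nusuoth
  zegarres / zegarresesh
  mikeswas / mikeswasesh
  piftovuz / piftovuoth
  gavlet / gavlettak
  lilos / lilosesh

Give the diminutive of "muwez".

mikeswas and nurat both have last vowel 'a' yet inflect differently (mikeswasesh, nurattak), so the last vowel is not what conditions the rule; the final letter is.
"muwez" ends in -z. The stems ending in -z (sonuz → sonuoth, piftovuz → piftovuoth, nusuz → nusuoth) drop the final letter and add -oth.
The other patterns: stems ending in -s add -esh; stems ending in -k or -t double the final consonant and add -ak.
So muwez → muweoth.

muweoth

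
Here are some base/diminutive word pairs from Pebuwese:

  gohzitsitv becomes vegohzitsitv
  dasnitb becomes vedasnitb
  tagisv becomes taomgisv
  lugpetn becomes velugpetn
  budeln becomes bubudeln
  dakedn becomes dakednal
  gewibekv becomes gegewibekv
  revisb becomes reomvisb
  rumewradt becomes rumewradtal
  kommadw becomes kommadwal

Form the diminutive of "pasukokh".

papasukokh

"pasukokh" has second-to-last letter 'k'. The one such stem in the data (gewibekv → gegewibekv) repeats the first consonant+vowel as a prefix (as does budeln), so the same rule applies.
The other patterns: stems whose second-to-last letter is 'd' add -al; stems whose second-to-last letter is 's' insert -om- after the first vowel; stems whose second-to-last letter is 't' add the prefix ve-.
So pasukokh → papasukokh.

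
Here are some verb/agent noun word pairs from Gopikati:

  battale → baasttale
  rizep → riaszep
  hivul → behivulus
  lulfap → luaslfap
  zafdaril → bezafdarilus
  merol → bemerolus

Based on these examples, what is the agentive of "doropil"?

bedoropilus

merol and rizep both have 2 vowels yet inflect differently (bemerolus, riaszep), so the number of vowels is not what conditions the rule; the final letter is.
"doropil" ends in -l. The stems ending in -l (merol → bemerolus, hivul → behivulus, zafdaril → bezafdarilus) add be- … -us around the stem.
So doropil → bedoropilus.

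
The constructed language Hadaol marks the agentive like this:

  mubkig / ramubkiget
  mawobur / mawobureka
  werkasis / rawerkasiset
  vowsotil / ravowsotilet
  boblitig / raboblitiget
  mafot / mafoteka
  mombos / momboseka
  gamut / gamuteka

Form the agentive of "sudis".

werkasis and mombos both end in -s yet inflect differently (rawerkasiset, momboseka), so the final letter is not what conditions the rule; the last vowel is.
"sudis" has last vowel 'i'. The stems whose last vowel is 'i' (boblitig → raboblitiget, mubkig → ramubkiget, werkasis → rawerkasiset) add ra- … -et around the stem.
The other pattern: stems whose last vowel is 'o' or 'u' add -eka.
So sudis → rasudiset.

rasudiset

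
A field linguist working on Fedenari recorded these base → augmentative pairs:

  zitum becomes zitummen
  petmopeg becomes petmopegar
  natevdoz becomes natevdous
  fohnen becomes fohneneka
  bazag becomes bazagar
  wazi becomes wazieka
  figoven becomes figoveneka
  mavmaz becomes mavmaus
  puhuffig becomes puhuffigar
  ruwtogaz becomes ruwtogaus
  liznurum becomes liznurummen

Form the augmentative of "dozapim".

"dozapim" ends in -m. The stems ending in -m (liznurum → liznurummen, zitum → zitummen) double the final consonant and add -en.
The other patterns: stems ending in -g add -ar; stems ending in -z drop the final letter and add -us; stems ending in -i or -n add -eka.
So dozapim → dozapimmen.

dozapimmen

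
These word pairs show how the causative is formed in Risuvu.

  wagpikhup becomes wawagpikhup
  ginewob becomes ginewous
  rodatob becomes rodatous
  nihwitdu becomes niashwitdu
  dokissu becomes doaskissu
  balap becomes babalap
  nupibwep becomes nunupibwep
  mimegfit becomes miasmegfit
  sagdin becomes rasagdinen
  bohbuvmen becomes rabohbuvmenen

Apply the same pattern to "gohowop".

gogohowop

nupibwep and bohbuvmen both have last vowel 'e' yet inflect differently (nunupibwep, rabohbuvmenen), so the last vowel is not what conditions the rule; the final letter is.
"gohowop" ends in -p. The stems ending in -p (nupibwep → nunupibwep, wagpikhup → wawagpikhup, balap → babalap) repeat the first consonant+vowel as a prefix.
So gohowop → gogohowop.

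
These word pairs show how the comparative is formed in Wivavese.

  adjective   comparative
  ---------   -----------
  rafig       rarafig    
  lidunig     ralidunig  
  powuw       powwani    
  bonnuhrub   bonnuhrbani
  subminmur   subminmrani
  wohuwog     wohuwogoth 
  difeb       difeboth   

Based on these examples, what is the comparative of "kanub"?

"kanub" has last vowel 'u'. The stems whose last vowel is 'u' (powuw → powwani, bonnuhrub → bonnuhrbani, subminmur → subminmrani) delete the last vowel and add -ani.
The other patterns: stems whose last vowel is 'i' add the prefix ra-; stems whose last vowel is 'e' or 'o' add -oth.
So kanub → kanbani.

kanbani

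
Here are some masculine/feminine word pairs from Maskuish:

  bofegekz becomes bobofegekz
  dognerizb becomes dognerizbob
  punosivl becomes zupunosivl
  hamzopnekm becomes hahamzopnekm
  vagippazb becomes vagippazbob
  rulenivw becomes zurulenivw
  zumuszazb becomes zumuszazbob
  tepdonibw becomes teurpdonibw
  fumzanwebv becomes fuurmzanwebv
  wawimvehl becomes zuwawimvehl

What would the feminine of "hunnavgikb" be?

huhunnavgikb

tepdonibw and rulenivw both end in -w yet inflect differently (teurpdonibw, zurulenivw), so the final letter is not what conditions the rule; the second-to-last letter is.
"hunnavgikb" has second-to-last letter 'k'. The stems whose second-to-last letter is 'k' (bofegekz → bobofegekz, hamzopnekm → hahamzopnekm) repeat the first consonant+vowel as a prefix.
The other patterns: stems whose second-to-last letter is 'z' add -ob; stems whose second-to-last letter is 'b' insert -ur- after the first vowel; stems whose second-to-last letter is 'h' or 'v' add the prefix zu-.
So hunnavgikb → huhunnavgikb.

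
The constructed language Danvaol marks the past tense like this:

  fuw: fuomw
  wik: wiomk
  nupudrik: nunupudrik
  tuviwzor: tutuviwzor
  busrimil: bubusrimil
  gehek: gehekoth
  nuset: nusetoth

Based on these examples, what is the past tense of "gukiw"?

wik and gehek both end in -k yet inflect differently (wiomk, gehekoth), so the final letter is not what conditions the rule; the number of vowels is.
"gukiw" has 2 vowels. The stems with 2 vowels (nuset → nusetoth, gehek → gehekoth) add -oth.
So gukiw → gukiwoth.

gukiwoth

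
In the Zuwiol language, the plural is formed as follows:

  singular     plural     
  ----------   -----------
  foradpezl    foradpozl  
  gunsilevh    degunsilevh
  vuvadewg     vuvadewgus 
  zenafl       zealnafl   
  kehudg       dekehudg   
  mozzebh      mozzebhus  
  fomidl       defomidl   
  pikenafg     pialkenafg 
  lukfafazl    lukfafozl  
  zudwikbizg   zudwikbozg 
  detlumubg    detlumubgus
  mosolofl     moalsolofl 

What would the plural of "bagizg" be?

"bagizg" has second-to-last letter 'z'. The stems whose second-to-last letter is 'z' (lukfafazl → lukfafozl, foradpezl → foradpozl, zudwikbizg → zudwikbozg) change the last vowel to 'o'.
So bagizg → bagozg.

bagozg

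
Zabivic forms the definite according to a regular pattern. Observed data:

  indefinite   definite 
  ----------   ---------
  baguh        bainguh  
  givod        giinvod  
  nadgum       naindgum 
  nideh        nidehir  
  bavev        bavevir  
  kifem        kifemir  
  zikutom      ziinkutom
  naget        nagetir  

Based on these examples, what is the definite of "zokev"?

nideh and baguh both end in -h yet inflect differently (nidehir, bainguh), so the final letter is not what conditions the rule; the last vowel is.
"zokev" has last vowel 'e'. The stems whose last vowel is 'e' (kifem → kifemir, nideh → nidehir, naget → nagetir) add -ir.
So zokev → zokevir.

zokevir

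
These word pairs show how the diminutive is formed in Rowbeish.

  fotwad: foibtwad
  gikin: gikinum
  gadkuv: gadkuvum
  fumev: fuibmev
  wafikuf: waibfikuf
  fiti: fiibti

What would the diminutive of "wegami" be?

fumev and gadkuv both end in -v yet inflect differently (fuibmev, gadkuvum), so the final letter is not what conditions the rule; the first letter is.
"wegami" begins with w-. The one such stem in the data (wafikuf → waibfikuf) inserts -ib- after the first vowel (as do fiti, fumev), so the same rule applies.
So wegami → weibgami.

weibgami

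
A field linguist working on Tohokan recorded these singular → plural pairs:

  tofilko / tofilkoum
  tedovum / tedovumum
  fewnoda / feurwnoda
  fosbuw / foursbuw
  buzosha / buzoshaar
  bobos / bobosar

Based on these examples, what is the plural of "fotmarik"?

fourtmarik

"fotmarik" begins with f-. The stems beginning with f- (fewnoda → feurwnoda, fosbuw → foursbuw) insert -ur- after the first vowel.
The other patterns: stems beginning with t- add -um; stems beginning with b- add -ar.
So fotmarik → fourtmarik.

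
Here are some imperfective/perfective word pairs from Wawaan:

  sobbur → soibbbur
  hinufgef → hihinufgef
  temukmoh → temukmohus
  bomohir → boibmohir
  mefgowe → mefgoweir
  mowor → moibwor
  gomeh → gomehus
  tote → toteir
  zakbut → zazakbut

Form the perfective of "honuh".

tote and gomeh both have last vowel 'e' yet inflect differently (toteir, gomehus), so the last vowel is not what conditions the rule; the final letter is.
"honuh" ends in -h. The stems ending in -h (temukmoh → temukmohus, gomeh → gomehus) add -us.
So honuh → honuhus.

honuhus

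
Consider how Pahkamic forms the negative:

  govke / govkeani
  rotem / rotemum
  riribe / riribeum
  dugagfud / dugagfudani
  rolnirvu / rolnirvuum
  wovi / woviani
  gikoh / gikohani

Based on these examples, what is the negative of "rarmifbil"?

"rarmifbil" begins with r-. The stems beginning with r- (rolnirvu → rolnirvuum, riribe → riribeum, rotem → rotemum) add -um.
The other pattern: stems beginning with d-, g- or w- add -ani.
So rarmifbil → rarmifbilum.

rarmifbilum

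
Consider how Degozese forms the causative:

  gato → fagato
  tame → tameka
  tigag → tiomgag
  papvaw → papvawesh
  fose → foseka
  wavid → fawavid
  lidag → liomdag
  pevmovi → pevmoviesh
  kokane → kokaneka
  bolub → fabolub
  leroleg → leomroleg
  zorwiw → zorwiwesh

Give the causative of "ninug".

"ninug" ends in -g. The stems ending in -g (leroleg → leomroleg, tigag → tiomgag, lidag → liomdag) insert -om- after the first vowel.
So ninug → niomnug.

niomnug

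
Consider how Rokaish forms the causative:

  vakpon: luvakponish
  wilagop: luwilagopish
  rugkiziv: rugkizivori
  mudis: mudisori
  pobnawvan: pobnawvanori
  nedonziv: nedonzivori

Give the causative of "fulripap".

"fulripap" has last vowel 'a'. The one such stem in the data (pobnawvan → pobnawvanori) adds -ori, so the same rule applies.
The other pattern: stems whose last vowel is 'o' add lu- … -ish around the stem.
So fulripap → fulripapori.

fulripapori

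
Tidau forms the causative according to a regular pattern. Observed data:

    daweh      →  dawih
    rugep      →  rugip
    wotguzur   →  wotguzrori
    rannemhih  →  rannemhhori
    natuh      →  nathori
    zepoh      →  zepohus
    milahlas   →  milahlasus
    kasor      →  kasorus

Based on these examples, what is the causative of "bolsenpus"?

daweh and rannemhih both end in -h yet inflect differently (dawih, rannemhhori), so the final letter is not what conditions the rule; the last vowel is.
"bolsenpus" has last vowel 'u'. The stems whose last vowel is 'u' (wotguzur → wotguzrori, natuh → nathori) delete the last vowel and add -ori.
So bolsenpus → bolsenpsori.

bolsenpsori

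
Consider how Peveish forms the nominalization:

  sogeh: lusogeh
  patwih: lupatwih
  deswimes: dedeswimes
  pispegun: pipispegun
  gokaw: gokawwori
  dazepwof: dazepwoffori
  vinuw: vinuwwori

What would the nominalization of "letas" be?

leletas

sogeh and deswimes both have last vowel 'e' yet inflect differently (lusogeh, dedeswimes), so the last vowel is not what conditions the rule; the final letter is.
"letas" ends in -s. The one such stem in the data (deswimes → dedeswimes) repeats the first consonant+vowel as a prefix (as does pispegun), so the same rule applies.
The other patterns: stems ending in -h add the prefix lu-; stems ending in -f or -w double the final consonant and add -ori.
So letas → leletas.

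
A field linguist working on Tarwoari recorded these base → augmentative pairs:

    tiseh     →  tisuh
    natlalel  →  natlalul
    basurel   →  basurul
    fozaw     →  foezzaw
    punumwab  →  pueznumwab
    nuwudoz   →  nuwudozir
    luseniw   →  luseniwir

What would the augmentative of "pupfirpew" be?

pupfirpuw

fozaw and luseniw both end in -w yet inflect differently (foezzaw, luseniwir), so the final letter is not what conditions the rule; the last vowel is.
"pupfirpew" has last vowel 'e'. The stems whose last vowel is 'e' (tiseh → tisuh, natlalel → natlalul, basurel → basurul) change the last vowel to 'u'.
The other patterns: stems whose last vowel is 'a' insert -ez- after the first vowel; stems whose last vowel is 'i' or 'o' add -ir.
So pupfirpew → pupfirpuw.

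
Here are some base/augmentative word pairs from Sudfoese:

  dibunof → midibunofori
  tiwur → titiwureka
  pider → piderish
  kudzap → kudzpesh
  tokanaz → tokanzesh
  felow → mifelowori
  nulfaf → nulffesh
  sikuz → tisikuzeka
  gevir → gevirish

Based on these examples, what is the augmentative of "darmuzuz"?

"darmuzuz" has last vowel 'u'. The stems whose last vowel is 'u' (tiwur → titiwureka, sikuz → tisikuzeka) add ti- … -eka around the stem.
The other patterns: stems whose last vowel is 'e' or 'i' add -ish; stems whose last vowel is 'o' add mi- … -ori around the stem; stems whose last vowel is 'a' delete the last vowel and add -esh.
So darmuzuz → tidarmuzuzeka.

tidarmuzuzeka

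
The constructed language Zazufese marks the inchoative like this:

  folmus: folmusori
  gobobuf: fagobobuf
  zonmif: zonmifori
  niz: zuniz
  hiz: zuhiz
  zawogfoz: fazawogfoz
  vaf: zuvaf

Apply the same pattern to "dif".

zudif

vaf and zonmif both end in -f yet inflect differently (zuvaf, zonmifori), so the final letter is not what conditions the rule; the number of vowels is.
"dif" has 1 vowel. The stems with 1 vowel (vaf → zuvaf, hiz → zuhiz, niz → zuniz) add the prefix zu-.
So dif → zudif.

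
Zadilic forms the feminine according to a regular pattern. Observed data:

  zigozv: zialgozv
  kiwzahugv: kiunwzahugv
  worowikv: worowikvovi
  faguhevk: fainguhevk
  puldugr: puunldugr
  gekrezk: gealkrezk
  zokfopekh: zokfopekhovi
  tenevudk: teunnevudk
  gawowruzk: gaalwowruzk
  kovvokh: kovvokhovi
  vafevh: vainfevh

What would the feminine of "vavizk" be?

vafevh and kovvokh both end in -h yet inflect differently (vainfevh, kovvokhovi), so the final letter is not what conditions the rule; the second-to-last letter is.
"vavizk" has second-to-last letter 'z'. The stems whose second-to-last letter is 'z' (gekrezk → gealkrezk, gawowruzk → gaalwowruzk, zigozv → zialgozv) insert -al- after the first vowel.
The other patterns: stems whose second-to-last letter is 'v' insert -in- after the first vowel; stems whose second-to-last letter is 'k' add -ovi; stems whose second-to-last letter is 'd' or 'g' insert -un- after the first vowel.
So vavizk → vaalvizk.

vaalvizk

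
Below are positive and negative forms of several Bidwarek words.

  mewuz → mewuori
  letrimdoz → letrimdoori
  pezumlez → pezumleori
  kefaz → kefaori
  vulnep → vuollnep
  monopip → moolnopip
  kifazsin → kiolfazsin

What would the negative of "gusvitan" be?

guolsvitan

"gusvitan" ends in -n. The one such stem in the data (kifazsin → kiolfazsin) inserts -ol- after the first vowel (as do vulnep, monopip), so the same rule applies.
The other pattern: stems ending in -z drop the final letter and add -ori.
So gusvitan → guolsvitan.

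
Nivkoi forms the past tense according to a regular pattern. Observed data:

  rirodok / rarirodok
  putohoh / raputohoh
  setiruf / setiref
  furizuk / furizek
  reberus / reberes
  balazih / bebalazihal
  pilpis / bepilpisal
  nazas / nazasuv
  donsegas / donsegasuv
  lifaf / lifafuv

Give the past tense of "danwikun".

danwiken

rirodok and furizuk both end in -k yet inflect differently (rarirodok, furizek), so the final letter is not what conditions the rule; the last vowel is.
"danwikun" has last vowel 'u'. The stems whose last vowel is 'u' (setiruf → setiref, furizuk → furizek, reberus → reberes) change the last vowel to 'e'.
The other patterns: stems whose last vowel is 'o' add the prefix ra-; stems whose last vowel is 'i' add be- … -al around the stem; stems whose last vowel is 'a' add -uv.
So danwikun → danwiken.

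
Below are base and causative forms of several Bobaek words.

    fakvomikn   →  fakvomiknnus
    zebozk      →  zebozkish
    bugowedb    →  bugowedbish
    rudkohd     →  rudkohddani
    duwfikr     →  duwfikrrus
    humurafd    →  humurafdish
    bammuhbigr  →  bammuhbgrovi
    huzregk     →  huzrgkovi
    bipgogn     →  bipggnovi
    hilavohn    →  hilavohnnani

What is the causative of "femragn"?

"femragn" has second-to-last letter 'g'. The stems whose second-to-last letter is 'g' (bammuhbigr → bammuhbgrovi, bipgogn → bipggnovi, huzregk → huzrgkovi) delete the last vowel and add -ovi.
The other patterns: stems whose second-to-last letter is 'k' double the final consonant and add -us; stems whose second-to-last letter is 'h' double the final consonant and add -ani; stems whose second-to-last letter is 'd', 'f' or 'z' add -ish.
So femragn → femrgnovi.

femrgnovi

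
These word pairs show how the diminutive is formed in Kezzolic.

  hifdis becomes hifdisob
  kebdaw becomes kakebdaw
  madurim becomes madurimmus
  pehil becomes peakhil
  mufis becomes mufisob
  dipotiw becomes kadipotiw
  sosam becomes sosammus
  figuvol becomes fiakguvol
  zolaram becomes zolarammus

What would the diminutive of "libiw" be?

hifdis and dipotiw both have last vowel 'i' yet inflect differently (hifdisob, kadipotiw), so the last vowel is not what conditions the rule; the final letter is.
"libiw" ends in -w. The stems ending in -w (dipotiw → kadipotiw, kebdaw → kakebdaw) add the prefix ka-.
So libiw → kalibiw.

kalibiw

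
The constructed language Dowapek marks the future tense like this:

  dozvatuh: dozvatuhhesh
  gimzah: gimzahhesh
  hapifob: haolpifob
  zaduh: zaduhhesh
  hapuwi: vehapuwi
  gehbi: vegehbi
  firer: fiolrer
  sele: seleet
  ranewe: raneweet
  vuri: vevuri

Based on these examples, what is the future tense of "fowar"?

foolwar

sele and firer both have last vowel 'e' yet inflect differently (seleet, fiolrer), so the last vowel is not what conditions the rule; the final letter is.
"fowar" ends in -r. The one such stem in the data (firer → fiolrer) inserts -ol- after the first vowel (as does hapifob), so the same rule applies.
The other patterns: stems ending in -e add -et; stems ending in -h double the final consonant and add -esh; stems ending in -i add the prefix ve-.
So fowar → foolwar.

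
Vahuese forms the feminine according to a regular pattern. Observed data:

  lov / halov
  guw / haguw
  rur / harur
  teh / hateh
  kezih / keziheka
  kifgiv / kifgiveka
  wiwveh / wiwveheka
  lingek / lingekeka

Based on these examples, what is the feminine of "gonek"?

gonekeka

teh and kezih both end in -h yet inflect differently (hateh, keziheka), so the final letter is not what conditions the rule; the number of vowels is.
"gonek" has 2 vowels. The stems with 2 vowels (kezih → keziheka, kifgiv → kifgiveka, wiwveh → wiwveheka) add -eka.
The other pattern: stems with 1 vowel add the prefix ha-.
So gonek → gonekeka.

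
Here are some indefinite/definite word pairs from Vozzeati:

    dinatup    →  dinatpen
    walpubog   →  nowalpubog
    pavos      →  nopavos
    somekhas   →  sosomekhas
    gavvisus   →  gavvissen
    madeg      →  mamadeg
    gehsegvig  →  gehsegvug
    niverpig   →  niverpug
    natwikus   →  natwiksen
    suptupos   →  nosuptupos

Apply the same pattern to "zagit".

zagut

natwikus and suptupos both end in -s yet inflect differently (natwiksen, nosuptupos), so the final letter is not what conditions the rule; the last vowel is.
"zagit" has last vowel 'i'. The stems whose last vowel is 'i' (niverpig → niverpug, gehsegvig → gehsegvug) change the last vowel to 'u'.
So zagit → zagut.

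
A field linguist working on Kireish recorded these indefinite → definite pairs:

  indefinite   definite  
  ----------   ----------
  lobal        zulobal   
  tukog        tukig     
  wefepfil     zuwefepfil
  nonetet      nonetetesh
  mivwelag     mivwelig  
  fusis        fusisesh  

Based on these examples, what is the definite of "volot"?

lobal and mivwelag both have last vowel 'a' yet inflect differently (zulobal, mivwelig), so the last vowel is not what conditions the rule; the final letter is.
"volot" ends in -t. The one such stem in the data (nonetet → nonetetesh) adds -esh, so the same rule applies.
So volot → volotesh.

volotesh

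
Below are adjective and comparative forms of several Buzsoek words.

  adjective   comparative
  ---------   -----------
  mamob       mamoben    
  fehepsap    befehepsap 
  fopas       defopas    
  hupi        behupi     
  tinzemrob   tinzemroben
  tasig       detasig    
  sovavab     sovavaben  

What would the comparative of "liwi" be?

fehepsap and sovavab both have last vowel 'a' yet inflect differently (befehepsap, sovavaben), so the last vowel is not what conditions the rule; the final letter is.
"liwi" ends in -i. The one such stem in the data (hupi → behupi) adds the prefix be-, so the same rule applies.
The other patterns: stems ending in -b add -en; stems ending in -g or -s add the prefix de-.
So liwi → beliwi.

beliwi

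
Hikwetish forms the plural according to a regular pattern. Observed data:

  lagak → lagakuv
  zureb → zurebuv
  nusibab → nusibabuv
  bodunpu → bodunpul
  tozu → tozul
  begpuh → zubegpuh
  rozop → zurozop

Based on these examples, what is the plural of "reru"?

bodunpu and begpuh both have last vowel 'u' yet inflect differently (bodunpul, zubegpuh), so the last vowel is not what conditions the rule; the final letter is.
"reru" ends in -u. The stems ending in -u (bodunpu → bodunpul, tozu → tozul) drop the final letter and add -ul.
The other patterns: stems ending in -b or -k add -uv; stems ending in -h or -p add the prefix zu-.
So reru → rerul.

rerul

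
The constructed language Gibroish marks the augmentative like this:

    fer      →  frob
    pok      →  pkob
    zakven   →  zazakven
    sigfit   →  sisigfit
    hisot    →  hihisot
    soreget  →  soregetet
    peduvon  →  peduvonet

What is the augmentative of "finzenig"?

finzeniget

sigfit and soreget both end in -t yet inflect differently (sisigfit, soregetet), so the final letter is not what conditions the rule; the number of vowels is.
"finzenig" has 3 vowels. The stems with 3 vowels (soreget → soregetet, peduvon → peduvonet) add -et.
The other patterns: stems with 1 vowel delete the last vowel and add -ob; stems with 2 vowels repeat the first consonant+vowel as a prefix.
So finzenig → finzeniget.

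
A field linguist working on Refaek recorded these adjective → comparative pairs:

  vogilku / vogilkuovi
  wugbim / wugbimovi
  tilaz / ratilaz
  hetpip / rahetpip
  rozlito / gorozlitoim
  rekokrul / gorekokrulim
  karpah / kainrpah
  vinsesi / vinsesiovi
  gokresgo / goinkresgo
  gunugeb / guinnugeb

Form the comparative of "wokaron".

"wokaron" begins with w-. The one such stem in the data (wugbim → wugbimovi) adds -ovi, so the same rule applies.
The other patterns: stems beginning with g- or k- insert -in- after the first vowel; stems beginning with r- add go- … -im around the stem; stems beginning with h- or t- add the prefix ra-.
So wokaron → wokaronovi.

wokaronovi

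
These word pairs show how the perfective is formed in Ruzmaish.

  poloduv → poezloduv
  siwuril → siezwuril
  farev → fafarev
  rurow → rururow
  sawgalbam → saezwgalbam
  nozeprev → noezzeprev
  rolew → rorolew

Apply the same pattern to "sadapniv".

farev and poloduv both end in -v yet inflect differently (fafarev, poezloduv), so the final letter is not what conditions the rule; the number of vowels is.
"sadapniv" has 3 vowels. The stems with 3 vowels (sawgalbam → saezwgalbam, poloduv → poezloduv, siwuril → siezwuril) insert -ez- after the first vowel.
So sadapniv → saezdapniv.

saezdapniv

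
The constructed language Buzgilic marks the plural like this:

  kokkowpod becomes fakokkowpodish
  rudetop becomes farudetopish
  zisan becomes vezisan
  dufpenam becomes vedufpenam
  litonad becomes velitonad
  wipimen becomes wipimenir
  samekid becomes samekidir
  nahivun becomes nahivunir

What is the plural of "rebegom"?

farebegomish

"rebegom" has last vowel 'o'. The stems whose last vowel is 'o' (kokkowpod → fakokkowpodish, rudetop → farudetopish) add fa- … -ish around the stem.
The other patterns: stems whose last vowel is 'a' add the prefix ve-; stems whose last vowel is 'e', 'i' or 'u' add -ir.
So rebegom → farebegomish.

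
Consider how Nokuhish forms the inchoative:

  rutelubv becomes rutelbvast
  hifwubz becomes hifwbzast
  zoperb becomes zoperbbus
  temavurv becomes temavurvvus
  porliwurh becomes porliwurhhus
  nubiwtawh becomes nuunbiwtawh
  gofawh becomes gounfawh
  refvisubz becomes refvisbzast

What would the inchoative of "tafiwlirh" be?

tafiwlirhhus

nubiwtawh and porliwurh both end in -h yet inflect differently (nuunbiwtawh, porliwurhhus), so the final letter is not what conditions the rule; the second-to-last letter is.
"tafiwlirh" has second-to-last letter 'r'. The stems whose second-to-last letter is 'r' (porliwurh → porliwurhhus, zoperb → zoperbbus, temavurv → temavurvvus) double the final consonant and add -us.
The other patterns: stems whose second-to-last letter is 'w' insert -un- after the first vowel; stems whose second-to-last letter is 'b' delete the last vowel and add -ast.
So tafiwlirh → tafiwlirhhus.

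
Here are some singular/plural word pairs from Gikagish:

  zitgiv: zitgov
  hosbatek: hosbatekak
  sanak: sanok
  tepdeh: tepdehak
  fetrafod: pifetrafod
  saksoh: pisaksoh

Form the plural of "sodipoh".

pisodipoh

saksoh and tepdeh both end in -h yet inflect differently (pisaksoh, tepdehak), so the final letter is not what conditions the rule; the last vowel is.
"sodipoh" has last vowel 'o'. The stems whose last vowel is 'o' (saksoh → pisaksoh, fetrafod → pifetrafod) add the prefix pi-.
So sodipoh → pisodipoh.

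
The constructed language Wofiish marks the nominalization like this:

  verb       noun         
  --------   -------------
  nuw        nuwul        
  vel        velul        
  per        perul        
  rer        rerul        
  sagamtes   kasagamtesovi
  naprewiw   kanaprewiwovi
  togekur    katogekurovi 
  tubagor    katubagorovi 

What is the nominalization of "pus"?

nuw and naprewiw both end in -w yet inflect differently (nuwul, kanaprewiwovi), so the final letter is not what conditions the rule; the number of vowels is.
"pus" has 1 vowel. The stems with 1 vowel (nuw → nuwul, vel → velul, per → perul) add -ul.
The other pattern: stems with 3 vowels add ka- … -ovi around the stem.
So pus → pusul.

pusul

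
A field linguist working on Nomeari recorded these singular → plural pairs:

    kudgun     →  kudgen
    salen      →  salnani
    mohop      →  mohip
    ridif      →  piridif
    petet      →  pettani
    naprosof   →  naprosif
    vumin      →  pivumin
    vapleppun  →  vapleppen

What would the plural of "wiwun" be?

"wiwun" has last vowel 'u'. The stems whose last vowel is 'u' (vapleppun → vapleppen, kudgun → kudgen) change the last vowel to 'e'.
So wiwun → wiwen.

wiwen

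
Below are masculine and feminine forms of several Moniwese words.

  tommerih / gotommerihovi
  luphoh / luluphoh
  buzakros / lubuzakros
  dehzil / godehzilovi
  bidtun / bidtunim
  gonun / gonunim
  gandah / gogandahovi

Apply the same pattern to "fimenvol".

lufimenvol

luphoh and tommerih both end in -h yet inflect differently (luluphoh, gotommerihovi), so the final letter is not what conditions the rule; the last vowel is.
"fimenvol" has last vowel 'o'. The stems whose last vowel is 'o' (buzakros → lubuzakros, luphoh → luluphoh) add the prefix lu-.
So fimenvol → lufimenvol.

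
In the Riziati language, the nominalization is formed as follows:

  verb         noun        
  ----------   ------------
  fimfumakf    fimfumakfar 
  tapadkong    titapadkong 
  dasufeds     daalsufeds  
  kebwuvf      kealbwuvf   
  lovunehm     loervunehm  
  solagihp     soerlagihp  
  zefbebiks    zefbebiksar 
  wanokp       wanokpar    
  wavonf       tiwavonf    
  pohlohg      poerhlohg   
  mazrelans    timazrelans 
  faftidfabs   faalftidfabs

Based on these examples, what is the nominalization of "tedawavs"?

tealdawavs

wavonf and fimfumakf both end in -f yet inflect differently (tiwavonf, fimfumakfar), so the final letter is not what conditions the rule; the second-to-last letter is.
"tedawavs" has second-to-last letter 'v'. The one such stem in the data (kebwuvf → kealbwuvf) inserts -al- after the first vowel (as do dasufeds, faftidfabs), so the same rule applies.
The other patterns: stems whose second-to-last letter is 'n' add the prefix ti-; stems whose second-to-last letter is 'k' add -ar; stems whose second-to-last letter is 'h' insert -er- after the first vowel.
So tedawavs → tealdawavs.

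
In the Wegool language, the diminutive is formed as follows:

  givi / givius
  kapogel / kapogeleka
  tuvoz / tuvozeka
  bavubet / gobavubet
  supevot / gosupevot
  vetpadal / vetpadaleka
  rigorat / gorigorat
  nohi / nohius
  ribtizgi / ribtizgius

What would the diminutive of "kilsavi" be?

kilsavius

rigorat and vetpadal both have last vowel 'a' yet inflect differently (gorigorat, vetpadaleka), so the last vowel is not what conditions the rule; the final letter is.
"kilsavi" ends in -i. The stems ending in -i (nohi → nohius, ribtizgi → ribtizgius, givi → givius) add -us.
So kilsavi → kilsavius.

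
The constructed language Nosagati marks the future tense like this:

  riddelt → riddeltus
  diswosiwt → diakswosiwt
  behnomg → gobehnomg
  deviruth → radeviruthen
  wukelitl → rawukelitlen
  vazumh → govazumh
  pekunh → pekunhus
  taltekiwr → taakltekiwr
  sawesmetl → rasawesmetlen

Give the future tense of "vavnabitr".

ravavnabitren

vazumh and deviruth both end in -h yet inflect differently (govazumh, radeviruthen), so the final letter is not what conditions the rule; the second-to-last letter is.
"vavnabitr" has second-to-last letter 't'. The stems whose second-to-last letter is 't' (deviruth → radeviruthen, sawesmetl → rasawesmetlen, wukelitl → rawukelitlen) add ra- … -en around the stem.
The other patterns: stems whose second-to-last letter is 'w' insert -ak- after the first vowel; stems whose second-to-last letter is 'm' add the prefix go-; stems whose second-to-last letter is 'l' or 'n' add -us.
So vavnabitr → ravavnabitren.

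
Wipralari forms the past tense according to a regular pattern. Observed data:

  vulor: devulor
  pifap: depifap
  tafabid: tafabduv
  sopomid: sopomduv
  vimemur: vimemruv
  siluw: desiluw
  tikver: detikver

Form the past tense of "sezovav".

tikver and vimemur both end in -r yet inflect differently (detikver, vimemruv), so the final letter is not what conditions the rule; the number of vowels is.
"sezovav" has 3 vowels. The stems with 3 vowels (vimemur → vimemruv, tafabid → tafabduv, sopomid → sopomduv) delete the last vowel and add -uv.
The other pattern: stems with 2 vowels add the prefix de-.
So sezovav → sezovvuv.

sezovvuv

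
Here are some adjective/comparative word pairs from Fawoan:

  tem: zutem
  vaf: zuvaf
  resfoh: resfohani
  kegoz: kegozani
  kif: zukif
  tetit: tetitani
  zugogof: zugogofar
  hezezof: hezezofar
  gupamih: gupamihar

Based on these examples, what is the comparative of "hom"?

zuhom

vaf and hezezof both end in -f yet inflect differently (zuvaf, hezezofar), so the final letter is not what conditions the rule; the number of vowels is.
"hom" has 1 vowel. The stems with 1 vowel (vaf → zuvaf, kif → zukif, tem → zutem) add the prefix zu-.
The other patterns: stems with 2 vowels add -ani; stems with 3 vowels add -ar.
So hom → zuhom.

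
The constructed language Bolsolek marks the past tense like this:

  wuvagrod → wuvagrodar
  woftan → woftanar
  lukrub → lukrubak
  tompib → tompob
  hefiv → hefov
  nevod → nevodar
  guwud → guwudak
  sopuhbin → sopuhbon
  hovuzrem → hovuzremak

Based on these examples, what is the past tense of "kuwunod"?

lukrub and tompib both end in -b yet inflect differently (lukrubak, tompob), so the final letter is not what conditions the rule; the last vowel is.
"kuwunod" has last vowel 'o'. The stems whose last vowel is 'o' (wuvagrod → wuvagrodar, nevod → nevodar) add -ar.
The other patterns: stems whose last vowel is 'e' or 'u' add -ak; stems whose last vowel is 'i' change the last vowel to 'o'.
So kuwunod → kuwunodar.

kuwunodar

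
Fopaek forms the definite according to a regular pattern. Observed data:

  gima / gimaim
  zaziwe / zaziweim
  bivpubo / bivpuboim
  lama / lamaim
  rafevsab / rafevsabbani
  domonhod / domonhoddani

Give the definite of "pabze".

gima and rafevsab both have last vowel 'a' yet inflect differently (gimaim, rafevsabbani), so the last vowel is not what conditions the rule; whether the stem ends in a vowel or a consonant is.
"pabze" ends in a vowel. The stems ending in a vowel (gima → gimaim, zaziwe → zaziweim, bivpubo → bivpuboim) add -im.
So pabze → pabzeim.

pabzeim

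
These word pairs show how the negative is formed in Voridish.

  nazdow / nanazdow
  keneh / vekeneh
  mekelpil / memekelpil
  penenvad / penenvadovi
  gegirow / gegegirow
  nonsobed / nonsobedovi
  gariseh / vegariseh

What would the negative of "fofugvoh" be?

"fofugvoh" ends in -h. The stems ending in -h (gariseh → vegariseh, keneh → vekeneh) add the prefix ve-.
The other patterns: stems ending in -d add -ovi; stems ending in -l or -w repeat the first consonant+vowel as a prefix.
So fofugvoh → vefofugvoh.

vefofugvoh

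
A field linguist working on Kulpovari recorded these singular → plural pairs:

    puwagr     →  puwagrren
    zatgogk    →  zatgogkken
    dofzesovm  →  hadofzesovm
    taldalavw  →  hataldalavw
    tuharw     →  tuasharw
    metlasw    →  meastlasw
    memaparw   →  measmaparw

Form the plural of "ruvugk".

taldalavw and tuharw both end in -w yet inflect differently (hataldalavw, tuasharw), so the final letter is not what conditions the rule; the second-to-last letter is.
"ruvugk" has second-to-last letter 'g'. The stems whose second-to-last letter is 'g' (puwagr → puwagrren, zatgogk → zatgogkken) double the final consonant and add -en.
The other patterns: stems whose second-to-last letter is 'v' add the prefix ha-; stems whose second-to-last letter is 'r' or 's' insert -as- after the first vowel.
So ruvugk → ruvugkken.

ruvugkken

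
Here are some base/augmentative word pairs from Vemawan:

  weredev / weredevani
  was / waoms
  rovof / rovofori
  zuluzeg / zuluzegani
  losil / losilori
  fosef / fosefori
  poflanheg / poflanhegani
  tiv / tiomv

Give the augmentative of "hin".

"hin" has 1 vowel. The stems with 1 vowel (tiv → tiomv, was → waoms) insert -om- after the first vowel.
The other patterns: stems with 2 vowels add -ori; stems with 3 vowels add -ani.
So hin → hiomn.

hiomn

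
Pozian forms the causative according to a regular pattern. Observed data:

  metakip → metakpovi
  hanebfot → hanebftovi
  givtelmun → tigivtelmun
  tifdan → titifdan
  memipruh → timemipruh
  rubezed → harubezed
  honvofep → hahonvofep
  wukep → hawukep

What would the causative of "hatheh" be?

metakip and honvofep both end in -p yet inflect differently (metakpovi, hahonvofep), so the final letter is not what conditions the rule; the last vowel is.
"hatheh" has last vowel 'e'. The stems whose last vowel is 'e' (rubezed → harubezed, honvofep → hahonvofep, wukep → hawukep) add the prefix ha-.
So hatheh → hahatheh.

hahatheh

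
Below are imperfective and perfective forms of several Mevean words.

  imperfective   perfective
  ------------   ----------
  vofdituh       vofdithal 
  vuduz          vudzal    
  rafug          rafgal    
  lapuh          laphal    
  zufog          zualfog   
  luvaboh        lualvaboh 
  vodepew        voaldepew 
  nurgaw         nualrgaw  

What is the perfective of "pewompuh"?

rafug and zufog both end in -g yet inflect differently (rafgal, zualfog), so the final letter is not what conditions the rule; the last vowel is.
"pewompuh" has last vowel 'u'. The stems whose last vowel is 'u' (vofdituh → vofdithal, vuduz → vudzal, rafug → rafgal) delete the last vowel and add -al.
The other pattern: stems whose last vowel is 'a', 'e' or 'o' insert -al- after the first vowel.
So pewompuh → pewomphal.

pewomphal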